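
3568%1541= 486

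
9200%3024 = 128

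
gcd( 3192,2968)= 56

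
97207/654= 148+ 415/654 =148.63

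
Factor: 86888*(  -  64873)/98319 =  - 5636685224/98319 =- 2^3*3^ ( - 1 ) * 13^( - 1)*29^1 * 2237^1 *2521^( - 1)*10861^1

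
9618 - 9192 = 426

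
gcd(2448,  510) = 102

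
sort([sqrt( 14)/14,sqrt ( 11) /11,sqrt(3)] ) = [ sqrt( 14 )/14,sqrt( 11)/11,sqrt(3 ) ] 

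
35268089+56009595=91277684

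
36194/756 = 18097/378  =  47.88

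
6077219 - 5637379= 439840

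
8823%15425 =8823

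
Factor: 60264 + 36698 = 2^1*48481^1 =96962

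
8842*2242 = 19823764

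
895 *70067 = 62709965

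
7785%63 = 36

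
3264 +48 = 3312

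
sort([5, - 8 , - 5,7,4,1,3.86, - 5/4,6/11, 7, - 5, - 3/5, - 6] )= [ - 8, - 6, - 5, -5, - 5/4, - 3/5, 6/11, 1,3.86 , 4,5,7,  7] 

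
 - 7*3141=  - 21987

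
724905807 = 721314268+3591539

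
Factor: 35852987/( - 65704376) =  - 2^ ( - 3)*23^( - 1)*31^(-1 )*151^1*283^1 *839^1 * 11519^ (  -  1 ) 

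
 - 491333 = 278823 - 770156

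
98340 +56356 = 154696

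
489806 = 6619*74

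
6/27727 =6/27727 = 0.00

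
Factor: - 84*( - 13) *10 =10920 = 2^3*3^1*5^1*7^1*13^1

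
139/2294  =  139/2294 =0.06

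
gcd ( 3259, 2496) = 1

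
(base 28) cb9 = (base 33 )8un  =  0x25fd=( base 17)1gb1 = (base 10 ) 9725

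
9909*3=29727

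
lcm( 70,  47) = 3290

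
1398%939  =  459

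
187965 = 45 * 4177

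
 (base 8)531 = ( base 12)249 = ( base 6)1333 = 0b101011001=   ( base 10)345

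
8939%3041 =2857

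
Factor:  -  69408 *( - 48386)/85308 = 279864624/7109 = 2^4*3^1*13^1*241^1*1861^1 * 7109^ ( - 1)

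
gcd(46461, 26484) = 3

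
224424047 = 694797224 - 470373177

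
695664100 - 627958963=67705137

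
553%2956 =553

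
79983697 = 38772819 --41210878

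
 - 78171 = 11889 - 90060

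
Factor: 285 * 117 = 3^3 * 5^1*13^1*19^1 = 33345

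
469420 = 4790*98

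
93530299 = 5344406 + 88185893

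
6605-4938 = 1667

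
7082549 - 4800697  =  2281852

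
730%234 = 28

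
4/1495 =4/1495 =0.00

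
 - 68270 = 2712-70982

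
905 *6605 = 5977525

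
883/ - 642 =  - 2  +  401/642  =  - 1.38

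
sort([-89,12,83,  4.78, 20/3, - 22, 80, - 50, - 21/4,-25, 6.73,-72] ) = [-89,  -  72,-50,-25, - 22,  -  21/4, 4.78,20/3,  6.73,12,80,83] 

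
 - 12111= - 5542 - 6569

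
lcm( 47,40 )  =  1880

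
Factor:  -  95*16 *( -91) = 2^4*5^1*7^1*13^1*19^1 = 138320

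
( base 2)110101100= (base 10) 428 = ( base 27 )FN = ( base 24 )HK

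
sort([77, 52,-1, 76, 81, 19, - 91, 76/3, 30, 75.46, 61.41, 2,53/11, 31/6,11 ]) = [-91, -1,2, 53/11,  31/6, 11, 19 , 76/3, 30, 52,61.41, 75.46, 76,77, 81] 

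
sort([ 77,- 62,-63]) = [-63, - 62 , 77]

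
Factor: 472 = 2^3*59^1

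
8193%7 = 3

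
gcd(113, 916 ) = 1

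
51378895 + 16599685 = 67978580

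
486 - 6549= -6063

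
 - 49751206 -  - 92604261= 42853055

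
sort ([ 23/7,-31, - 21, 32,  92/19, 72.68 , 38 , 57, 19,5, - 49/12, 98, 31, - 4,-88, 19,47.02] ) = [-88,-31,-21, - 49/12, - 4, 23/7, 92/19 , 5,19, 19, 31, 32,  38, 47.02,57,72.68, 98 ] 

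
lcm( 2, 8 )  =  8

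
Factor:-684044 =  - 2^2*41^1*43^1*97^1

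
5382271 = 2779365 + 2602906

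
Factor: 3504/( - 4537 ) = -2^4 * 3^1*13^( - 1 )*73^1 * 349^( - 1 )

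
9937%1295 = 872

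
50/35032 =25/17516 = 0.00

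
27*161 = 4347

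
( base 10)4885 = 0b1001100010101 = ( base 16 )1315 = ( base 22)a21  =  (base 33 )4G1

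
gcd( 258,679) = 1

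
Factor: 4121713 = 1039^1*3967^1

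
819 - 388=431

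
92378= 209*442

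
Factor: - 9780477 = - 3^1*7^1*89^1*5233^1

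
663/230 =2 + 203/230 = 2.88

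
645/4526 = 645/4526 = 0.14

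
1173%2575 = 1173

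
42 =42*1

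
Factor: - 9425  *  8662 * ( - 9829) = 802433171150=2^1*5^2*13^1*29^1*61^1 * 71^1*9829^1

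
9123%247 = 231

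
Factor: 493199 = 7^1*70457^1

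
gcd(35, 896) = 7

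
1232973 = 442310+790663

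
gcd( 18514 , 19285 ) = 1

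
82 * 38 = 3116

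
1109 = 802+307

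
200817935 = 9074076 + 191743859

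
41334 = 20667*2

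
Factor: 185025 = 3^1*5^2 * 2467^1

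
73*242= 17666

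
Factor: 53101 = 53101^1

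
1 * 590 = 590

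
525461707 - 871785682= - 346323975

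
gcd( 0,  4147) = 4147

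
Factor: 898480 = 2^4*5^1 * 11^1 *1021^1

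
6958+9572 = 16530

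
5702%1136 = 22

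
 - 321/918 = - 107/306 = -0.35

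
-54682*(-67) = 3663694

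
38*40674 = 1545612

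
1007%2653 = 1007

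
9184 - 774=8410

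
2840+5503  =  8343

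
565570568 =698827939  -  133257371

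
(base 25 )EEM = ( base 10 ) 9122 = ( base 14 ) 3478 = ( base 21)ke8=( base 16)23a2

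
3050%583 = 135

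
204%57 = 33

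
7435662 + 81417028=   88852690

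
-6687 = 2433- 9120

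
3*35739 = 107217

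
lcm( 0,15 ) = 0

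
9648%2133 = 1116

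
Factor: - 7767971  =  -2663^1*2917^1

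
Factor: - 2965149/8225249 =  - 3^2*11^1*59^( - 1 )*61^1*109^( - 1)*491^1*  1279^(-1)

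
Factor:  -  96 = -2^5*3^1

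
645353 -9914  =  635439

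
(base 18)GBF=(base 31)5j3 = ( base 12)3159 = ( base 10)5397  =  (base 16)1515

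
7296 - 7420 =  - 124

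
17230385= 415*41519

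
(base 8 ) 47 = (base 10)39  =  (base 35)14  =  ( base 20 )1j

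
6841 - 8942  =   -2101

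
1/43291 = 1/43291=0.00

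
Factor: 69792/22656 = 727/236 = 2^(-2 )*59^( - 1) *727^1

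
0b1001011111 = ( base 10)607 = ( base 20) 1a7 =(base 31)ji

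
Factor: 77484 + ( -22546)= 54938 = 2^1* 13^1*2113^1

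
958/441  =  2+76/441  =  2.17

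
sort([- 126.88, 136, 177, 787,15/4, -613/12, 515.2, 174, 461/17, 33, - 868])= [ - 868 , - 126.88, - 613/12,  15/4,  461/17 , 33,  136,174,177,515.2,787]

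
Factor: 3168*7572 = 23988096 = 2^7*3^3 * 11^1*631^1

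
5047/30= 5047/30 = 168.23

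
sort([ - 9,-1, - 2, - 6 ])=[ - 9, - 6, - 2, - 1 ]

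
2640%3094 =2640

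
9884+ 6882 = 16766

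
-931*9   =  -8379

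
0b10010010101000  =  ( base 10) 9384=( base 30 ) aco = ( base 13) 436B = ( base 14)35C4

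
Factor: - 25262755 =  - 5^1*7^1 * 721793^1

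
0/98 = 0   =  0.00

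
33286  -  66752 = -33466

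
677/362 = 1+315/362 = 1.87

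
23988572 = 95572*251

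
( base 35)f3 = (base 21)143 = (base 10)528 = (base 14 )29a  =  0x210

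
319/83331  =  319/83331 =0.00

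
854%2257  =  854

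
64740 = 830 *78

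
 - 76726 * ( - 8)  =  613808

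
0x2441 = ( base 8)22101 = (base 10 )9281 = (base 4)2101001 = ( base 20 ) 1341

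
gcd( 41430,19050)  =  30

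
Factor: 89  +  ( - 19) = 70 = 2^1*5^1 * 7^1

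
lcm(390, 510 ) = 6630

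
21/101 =21/101 = 0.21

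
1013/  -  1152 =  - 1 + 139/1152 = - 0.88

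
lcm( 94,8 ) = 376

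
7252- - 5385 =12637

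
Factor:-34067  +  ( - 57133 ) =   -  2^6*3^1*5^2 * 19^1 = - 91200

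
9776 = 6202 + 3574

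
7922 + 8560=16482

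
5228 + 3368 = 8596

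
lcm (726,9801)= 19602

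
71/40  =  1 + 31/40 = 1.77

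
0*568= 0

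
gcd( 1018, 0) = 1018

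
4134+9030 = 13164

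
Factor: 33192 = 2^3*3^2  *461^1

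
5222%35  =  7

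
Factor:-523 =-523^1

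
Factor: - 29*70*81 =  - 164430 = -2^1*3^4*5^1*7^1*29^1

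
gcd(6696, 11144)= 8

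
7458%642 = 396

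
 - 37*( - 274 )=10138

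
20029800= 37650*532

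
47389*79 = 3743731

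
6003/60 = 100 +1/20 = 100.05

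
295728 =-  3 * (-98576)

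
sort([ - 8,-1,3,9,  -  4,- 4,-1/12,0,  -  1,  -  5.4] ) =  [ - 8,  -  5.4, - 4, - 4, - 1, - 1, - 1/12,0,3,9 ] 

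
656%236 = 184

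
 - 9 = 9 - 18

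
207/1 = 207 = 207.00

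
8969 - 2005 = 6964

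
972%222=84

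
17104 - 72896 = - 55792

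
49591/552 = 89  +  463/552 = 89.84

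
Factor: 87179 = 87179^1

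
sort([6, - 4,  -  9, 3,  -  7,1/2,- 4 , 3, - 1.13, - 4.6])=[ - 9, - 7, - 4.6, - 4, - 4,-1.13,1/2, 3,3,6 ] 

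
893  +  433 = 1326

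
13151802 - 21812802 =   -  8661000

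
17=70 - 53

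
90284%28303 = 5375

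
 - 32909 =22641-55550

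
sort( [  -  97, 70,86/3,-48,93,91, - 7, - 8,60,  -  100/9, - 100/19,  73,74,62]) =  [ - 97,-48, - 100/9,  -  8, - 7,  -  100/19,86/3, 60, 62, 70,73,74,91,93 ] 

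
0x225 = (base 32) h5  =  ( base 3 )202100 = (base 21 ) 153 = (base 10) 549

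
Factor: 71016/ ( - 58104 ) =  - 3^( -2 )*11^1 = -11/9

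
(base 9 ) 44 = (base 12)34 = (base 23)1H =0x28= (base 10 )40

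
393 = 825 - 432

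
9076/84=2269/21 = 108.05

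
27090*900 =24381000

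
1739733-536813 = 1202920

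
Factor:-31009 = -11^1 * 2819^1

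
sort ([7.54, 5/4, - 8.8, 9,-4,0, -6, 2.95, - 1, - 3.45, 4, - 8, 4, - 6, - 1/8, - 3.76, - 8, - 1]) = [-8.8, - 8, - 8, - 6, - 6, - 4, - 3.76, - 3.45, - 1, - 1 , - 1/8, 0,5/4,2.95, 4, 4, 7.54, 9 ] 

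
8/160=1/20 = 0.05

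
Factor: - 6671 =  - 7^1*953^1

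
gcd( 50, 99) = 1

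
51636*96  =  4957056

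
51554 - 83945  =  -32391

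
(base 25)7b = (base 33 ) 5L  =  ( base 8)272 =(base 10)186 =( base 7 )354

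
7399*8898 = 65836302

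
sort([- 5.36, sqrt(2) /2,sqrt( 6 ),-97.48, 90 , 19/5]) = [  -  97.48,-5.36,sqrt(2 ) /2,sqrt(6) , 19/5,90] 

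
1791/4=447 + 3/4 = 447.75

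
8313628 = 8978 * 926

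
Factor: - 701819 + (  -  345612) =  - 7^1*11^1*61^1*223^1 = - 1047431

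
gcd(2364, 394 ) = 394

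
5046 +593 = 5639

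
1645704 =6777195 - 5131491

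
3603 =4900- 1297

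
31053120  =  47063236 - 16010116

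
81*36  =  2916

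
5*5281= 26405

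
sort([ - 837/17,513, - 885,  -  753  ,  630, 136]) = [ - 885 , - 753, - 837/17, 136, 513,630]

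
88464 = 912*97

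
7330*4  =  29320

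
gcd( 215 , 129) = 43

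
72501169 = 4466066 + 68035103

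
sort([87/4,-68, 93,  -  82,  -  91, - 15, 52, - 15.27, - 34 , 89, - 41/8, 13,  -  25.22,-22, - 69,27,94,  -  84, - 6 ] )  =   [ - 91, - 84, - 82, - 69, - 68,-34, - 25.22, - 22,  -  15.27, - 15, -6, - 41/8,13, 87/4, 27, 52 , 89,93, 94] 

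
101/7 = 101/7 =14.43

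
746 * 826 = 616196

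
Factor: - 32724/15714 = -202/97 = - 2^1*97^( - 1 )*  101^1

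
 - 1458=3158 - 4616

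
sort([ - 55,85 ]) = [ - 55, 85]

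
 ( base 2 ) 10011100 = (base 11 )132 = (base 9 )183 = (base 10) 156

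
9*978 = 8802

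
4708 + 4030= 8738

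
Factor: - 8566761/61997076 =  - 2^(-2 )*3^( - 6)*7^1*19^( - 1 )*43^1*53^1*179^1*373^( - 1) = - 2855587/20665692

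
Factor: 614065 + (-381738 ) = 232327 = 379^1*613^1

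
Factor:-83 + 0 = - 83 = - 83^1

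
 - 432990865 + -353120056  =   - 786110921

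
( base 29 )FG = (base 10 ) 451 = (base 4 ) 13003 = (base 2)111000011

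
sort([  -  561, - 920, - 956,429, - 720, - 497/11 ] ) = [ - 956, - 920, - 720 , - 561, - 497/11 , 429 ]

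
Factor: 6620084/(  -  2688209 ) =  - 2^2*61^(  -  1)*127^( - 1)*347^( - 1 )*1655021^1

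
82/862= 41/431  =  0.10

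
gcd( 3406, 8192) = 2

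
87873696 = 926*94896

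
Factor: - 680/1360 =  - 1/2 = -2^(-1)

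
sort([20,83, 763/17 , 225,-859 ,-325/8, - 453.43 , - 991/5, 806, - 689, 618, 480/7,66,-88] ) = [ - 859,-689, - 453.43,-991/5, - 88, - 325/8,20, 763/17,66, 480/7, 83,225, 618  ,  806] 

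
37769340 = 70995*532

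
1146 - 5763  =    -  4617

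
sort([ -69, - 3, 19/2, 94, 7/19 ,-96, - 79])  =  [ - 96, - 79,-69, - 3,7/19, 19/2, 94 ]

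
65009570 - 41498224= 23511346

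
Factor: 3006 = 2^1*3^2 * 167^1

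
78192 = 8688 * 9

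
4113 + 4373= 8486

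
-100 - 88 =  - 188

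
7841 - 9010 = - 1169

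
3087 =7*441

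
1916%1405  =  511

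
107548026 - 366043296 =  - 258495270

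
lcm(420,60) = 420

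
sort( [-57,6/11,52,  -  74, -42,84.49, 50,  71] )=[-74,-57, - 42,6/11,50, 52,71,84.49 ]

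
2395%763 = 106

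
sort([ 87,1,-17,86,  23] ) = [  -  17,1, 23, 86,87] 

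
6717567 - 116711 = 6600856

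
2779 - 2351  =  428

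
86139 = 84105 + 2034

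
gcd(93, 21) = 3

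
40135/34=1180+ 15/34 = 1180.44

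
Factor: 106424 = 2^3*53^1*251^1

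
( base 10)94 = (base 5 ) 334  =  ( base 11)86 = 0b1011110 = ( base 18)54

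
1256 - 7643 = - 6387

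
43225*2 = 86450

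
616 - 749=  - 133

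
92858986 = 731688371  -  638829385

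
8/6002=4/3001  =  0.00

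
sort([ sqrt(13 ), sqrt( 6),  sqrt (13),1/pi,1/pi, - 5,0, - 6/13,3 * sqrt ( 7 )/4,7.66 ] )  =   [ - 5, - 6/13,0, 1/pi, 1/pi,3*  sqrt(7 ) /4, sqrt(6 ),sqrt(13 ),sqrt( 13 ),7.66]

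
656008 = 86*7628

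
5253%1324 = 1281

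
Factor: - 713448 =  - 2^3*3^5 * 367^1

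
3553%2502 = 1051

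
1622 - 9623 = - 8001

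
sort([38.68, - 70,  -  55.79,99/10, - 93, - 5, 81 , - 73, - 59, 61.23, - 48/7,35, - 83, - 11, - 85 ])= [  -  93,  -  85, - 83, - 73, - 70, - 59, - 55.79, - 11, - 48/7, - 5, 99/10,  35, 38.68, 61.23, 81]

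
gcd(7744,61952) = 7744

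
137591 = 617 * 223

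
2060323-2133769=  - 73446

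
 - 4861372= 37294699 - 42156071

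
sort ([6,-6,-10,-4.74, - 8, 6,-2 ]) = [-10, - 8,-6,- 4.74, - 2,6, 6 ]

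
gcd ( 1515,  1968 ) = 3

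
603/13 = 46 + 5/13 = 46.38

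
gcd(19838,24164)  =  14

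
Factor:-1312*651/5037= -2^5*7^1*23^( - 1)*31^1*41^1*73^(-1) = - 284704/1679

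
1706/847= 2+12/847 = 2.01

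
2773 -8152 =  - 5379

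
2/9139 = 2/9139 = 0.00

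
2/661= 2/661 = 0.00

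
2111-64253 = - 62142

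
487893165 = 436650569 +51242596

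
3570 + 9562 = 13132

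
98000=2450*40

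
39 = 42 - 3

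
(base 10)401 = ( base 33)C5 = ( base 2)110010001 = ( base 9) 485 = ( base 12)295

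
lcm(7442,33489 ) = 66978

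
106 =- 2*( - 53) 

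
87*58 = 5046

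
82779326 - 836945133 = - 754165807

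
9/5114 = 9/5114=0.00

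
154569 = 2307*67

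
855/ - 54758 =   -  1 + 2837/2882 = - 0.02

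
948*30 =28440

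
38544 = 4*9636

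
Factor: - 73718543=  - 163^1*617^1 * 733^1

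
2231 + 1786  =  4017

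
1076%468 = 140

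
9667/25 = 9667/25 = 386.68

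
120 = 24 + 96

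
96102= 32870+63232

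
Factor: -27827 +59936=32109  =  3^1 * 7^1 * 11^1*139^1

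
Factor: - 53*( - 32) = 2^5 * 53^1  =  1696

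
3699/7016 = 3699/7016 = 0.53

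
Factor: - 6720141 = -3^1*29^1*77243^1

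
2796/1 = 2796= 2796.00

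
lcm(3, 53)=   159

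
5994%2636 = 722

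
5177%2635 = 2542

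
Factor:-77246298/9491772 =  - 12874383/1581962 = -2^( - 1)*3^5 * 223^( - 1) * 3547^(-1)*52981^1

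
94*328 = 30832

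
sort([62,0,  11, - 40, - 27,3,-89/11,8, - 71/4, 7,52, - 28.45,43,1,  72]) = [  -  40,-28.45, - 27, - 71/4 , - 89/11, 0, 1,3, 7,8, 11, 43,52,62, 72]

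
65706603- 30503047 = 35203556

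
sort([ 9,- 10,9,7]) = [ - 10, 7, 9,9 ] 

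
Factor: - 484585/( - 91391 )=5^1*17^1*59^( - 1 )*1549^(- 1)*5701^1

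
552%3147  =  552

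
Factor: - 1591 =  - 37^1*43^1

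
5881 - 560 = 5321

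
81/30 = 2 + 7/10 = 2.70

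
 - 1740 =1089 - 2829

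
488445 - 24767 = 463678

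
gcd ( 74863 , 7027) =1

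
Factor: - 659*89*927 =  - 54369477 = -3^2*89^1*103^1* 659^1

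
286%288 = 286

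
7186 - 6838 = 348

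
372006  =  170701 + 201305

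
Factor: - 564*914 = -2^3*3^1*47^1*457^1 =- 515496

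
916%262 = 130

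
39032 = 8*4879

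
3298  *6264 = 20658672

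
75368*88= 6632384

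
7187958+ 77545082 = 84733040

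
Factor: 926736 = 2^4* 3^1 * 43^1 * 449^1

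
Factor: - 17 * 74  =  -1258=   - 2^1*17^1*37^1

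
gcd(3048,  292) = 4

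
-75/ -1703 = 75/1703 = 0.04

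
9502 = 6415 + 3087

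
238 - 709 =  - 471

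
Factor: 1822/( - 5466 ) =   -  1/3  =  -  3^(- 1)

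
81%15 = 6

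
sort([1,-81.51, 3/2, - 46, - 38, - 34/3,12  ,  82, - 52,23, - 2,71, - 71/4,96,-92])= [ - 92, - 81.51, - 52, - 46, - 38, - 71/4, - 34/3, - 2,1, 3/2, 12,23,  71, 82,96]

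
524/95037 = 524/95037 = 0.01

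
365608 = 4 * 91402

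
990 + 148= 1138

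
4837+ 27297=32134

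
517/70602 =517/70602 =0.01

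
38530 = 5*7706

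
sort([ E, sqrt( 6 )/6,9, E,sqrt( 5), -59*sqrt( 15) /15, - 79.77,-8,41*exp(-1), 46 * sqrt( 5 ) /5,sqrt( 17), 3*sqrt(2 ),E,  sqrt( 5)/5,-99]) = [ - 99,-79.77, -59*sqrt( 15 )/15, - 8,  sqrt( 6 ) /6, sqrt(5)/5, sqrt( 5), E,E, E,sqrt( 17),3*sqrt( 2 ), 9, 41*exp ( -1 ),46*sqrt(5) /5 ]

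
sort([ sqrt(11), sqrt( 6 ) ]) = [sqrt(6), sqrt(11)]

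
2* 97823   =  195646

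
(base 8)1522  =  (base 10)850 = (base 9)1144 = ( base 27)14d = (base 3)1011111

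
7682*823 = 6322286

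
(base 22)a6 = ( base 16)E2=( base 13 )145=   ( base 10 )226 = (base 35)6g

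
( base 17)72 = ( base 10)121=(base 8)171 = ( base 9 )144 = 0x79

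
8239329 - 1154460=7084869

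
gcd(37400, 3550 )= 50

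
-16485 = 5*( - 3297 )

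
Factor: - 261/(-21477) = 3^1*29^1*7159^( - 1 ) = 87/7159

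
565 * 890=502850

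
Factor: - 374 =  - 2^1*11^1*17^1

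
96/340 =24/85 = 0.28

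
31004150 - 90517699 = -59513549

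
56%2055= 56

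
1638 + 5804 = 7442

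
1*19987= 19987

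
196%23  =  12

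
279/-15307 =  - 1 +15028/15307= - 0.02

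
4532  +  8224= 12756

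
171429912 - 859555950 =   -  688126038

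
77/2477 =77/2477 = 0.03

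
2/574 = 1/287  =  0.00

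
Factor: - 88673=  - 13^1*19^1*359^1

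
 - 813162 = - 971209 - - 158047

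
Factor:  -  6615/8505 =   -  7/9 = - 3^ ( - 2)*7^1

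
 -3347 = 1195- 4542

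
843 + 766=1609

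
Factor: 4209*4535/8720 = 2^( - 4)*3^1* 23^1*61^1*109^ ( - 1 )*907^1 = 3817563/1744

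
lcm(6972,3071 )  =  257964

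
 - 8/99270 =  - 1 + 49631/49635 = - 0.00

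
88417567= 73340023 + 15077544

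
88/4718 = 44/2359 = 0.02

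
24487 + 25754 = 50241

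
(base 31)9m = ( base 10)301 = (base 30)A1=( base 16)12d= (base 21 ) E7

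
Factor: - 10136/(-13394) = 28/37 = 2^2*7^1*37^( - 1) 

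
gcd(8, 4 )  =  4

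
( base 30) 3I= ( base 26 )44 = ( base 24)4c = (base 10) 108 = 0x6C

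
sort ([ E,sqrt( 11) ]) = [ E, sqrt(11 )] 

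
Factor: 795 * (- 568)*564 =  - 2^5 * 3^2  *5^1* 47^1*53^1*71^1 = - 254679840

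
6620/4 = 1655 = 1655.00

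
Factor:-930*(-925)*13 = 2^1*3^1*5^3 *13^1*31^1*37^1 = 11183250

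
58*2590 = 150220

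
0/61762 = 0 = 0.00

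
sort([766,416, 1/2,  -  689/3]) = [  -  689/3,  1/2, 416, 766 ]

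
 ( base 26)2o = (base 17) 48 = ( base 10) 76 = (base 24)34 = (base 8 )114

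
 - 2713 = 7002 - 9715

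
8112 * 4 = 32448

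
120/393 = 40/131 = 0.31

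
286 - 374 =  - 88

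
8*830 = 6640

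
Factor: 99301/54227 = 199^1*211^( - 1)*257^( - 1)*499^1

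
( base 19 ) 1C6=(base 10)595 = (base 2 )1001010011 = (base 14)307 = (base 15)29A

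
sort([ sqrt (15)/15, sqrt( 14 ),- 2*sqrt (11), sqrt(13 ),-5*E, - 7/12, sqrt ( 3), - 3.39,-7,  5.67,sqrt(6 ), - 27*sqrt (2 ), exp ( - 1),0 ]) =[ - 27*sqrt ( 2), - 5*E,- 7,-2 *sqrt( 11 ), -3.39, - 7/12,0,  sqrt (15 )/15,  exp(- 1),sqrt(3 ), sqrt(6 ),sqrt(13), sqrt(14 ),  5.67 ] 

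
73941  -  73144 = 797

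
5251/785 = 6 + 541/785 = 6.69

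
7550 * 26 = 196300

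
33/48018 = 11/16006 = 0.00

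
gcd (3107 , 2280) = 1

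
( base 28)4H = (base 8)201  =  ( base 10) 129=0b10000001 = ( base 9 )153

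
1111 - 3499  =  -2388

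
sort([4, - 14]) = [  -  14,4 ] 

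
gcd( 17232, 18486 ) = 6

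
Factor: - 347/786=  -  2^(-1 )*3^(  -  1)*131^( - 1)*347^1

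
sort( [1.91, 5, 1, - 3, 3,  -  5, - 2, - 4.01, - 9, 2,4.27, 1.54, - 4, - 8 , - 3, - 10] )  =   [ - 10,  -  9, - 8, - 5,-4.01, - 4,-3,-3, - 2,1,1.54,1.91, 2, 3,4.27,5] 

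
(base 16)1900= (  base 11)4899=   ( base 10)6400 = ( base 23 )C26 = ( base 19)HDG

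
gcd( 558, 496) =62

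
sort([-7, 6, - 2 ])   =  [ - 7, - 2,6 ] 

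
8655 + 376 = 9031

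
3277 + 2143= 5420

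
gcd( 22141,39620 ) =7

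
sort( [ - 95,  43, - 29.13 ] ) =[ - 95, - 29.13, 43 ]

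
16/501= 16/501 =0.03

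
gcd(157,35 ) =1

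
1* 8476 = 8476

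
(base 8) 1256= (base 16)2AE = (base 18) 222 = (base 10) 686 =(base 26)10A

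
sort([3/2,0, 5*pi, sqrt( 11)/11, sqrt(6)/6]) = [ 0 , sqrt(11)/11, sqrt(6)/6 , 3/2, 5 * pi ]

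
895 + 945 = 1840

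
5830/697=8+254/697 = 8.36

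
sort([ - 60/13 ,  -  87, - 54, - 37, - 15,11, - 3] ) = [ - 87 , - 54, - 37, - 15, - 60/13 , - 3,11]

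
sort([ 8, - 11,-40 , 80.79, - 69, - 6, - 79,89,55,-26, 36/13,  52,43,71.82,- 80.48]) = [ - 80.48, - 79, - 69, - 40, - 26, - 11,-6,36/13, 8,43,52, 55,71.82,  80.79, 89]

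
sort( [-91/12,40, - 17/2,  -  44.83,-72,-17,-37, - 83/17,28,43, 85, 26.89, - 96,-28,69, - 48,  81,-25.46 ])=[ - 96, - 72, - 48, - 44.83, - 37, - 28,-25.46,-17,-17/2, - 91/12, - 83/17, 26.89, 28,40, 43, 69,81,85 ]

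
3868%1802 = 264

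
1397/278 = 1397/278 = 5.03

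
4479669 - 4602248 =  - 122579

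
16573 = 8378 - -8195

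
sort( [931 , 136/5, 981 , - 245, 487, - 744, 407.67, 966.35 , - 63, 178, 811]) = [ - 744, - 245,- 63,136/5, 178, 407.67, 487,811,  931, 966.35, 981 ] 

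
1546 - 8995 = - 7449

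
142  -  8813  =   - 8671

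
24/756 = 2/63  =  0.03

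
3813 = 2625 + 1188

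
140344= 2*70172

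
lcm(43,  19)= 817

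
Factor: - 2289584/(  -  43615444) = 572396/10903861 = 2^2*11^1*151^(  -  1 )*13009^1 * 72211^( - 1)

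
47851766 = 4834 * 9899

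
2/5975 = 2/5975 = 0.00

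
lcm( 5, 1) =5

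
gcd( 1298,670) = 2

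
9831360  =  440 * 22344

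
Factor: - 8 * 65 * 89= - 46280 = - 2^3*5^1*13^1*89^1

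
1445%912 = 533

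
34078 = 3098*11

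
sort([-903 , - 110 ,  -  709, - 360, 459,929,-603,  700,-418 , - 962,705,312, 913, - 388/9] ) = [-962  , - 903,-709, -603 , - 418, - 360,-110,-388/9,312,459,700, 705 , 913  ,  929] 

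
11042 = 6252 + 4790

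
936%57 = 24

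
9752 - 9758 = - 6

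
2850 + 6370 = 9220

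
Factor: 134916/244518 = 22486/40753 = 2^1*83^ (- 1)*491^( - 1 )*11243^1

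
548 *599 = 328252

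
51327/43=1193 + 28/43  =  1193.65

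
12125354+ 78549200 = 90674554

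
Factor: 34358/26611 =2^1*13^ ( - 1)*23^( - 1 )*41^1*89^( - 1)*419^1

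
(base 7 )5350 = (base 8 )3551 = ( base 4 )131221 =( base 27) 2G7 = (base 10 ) 1897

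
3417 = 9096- 5679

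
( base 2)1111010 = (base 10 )122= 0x7A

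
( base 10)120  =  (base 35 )3F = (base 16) 78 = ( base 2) 1111000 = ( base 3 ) 11110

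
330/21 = 110/7 = 15.71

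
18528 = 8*2316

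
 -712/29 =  - 25 + 13/29 = - 24.55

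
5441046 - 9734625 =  - 4293579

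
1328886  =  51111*26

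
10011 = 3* 3337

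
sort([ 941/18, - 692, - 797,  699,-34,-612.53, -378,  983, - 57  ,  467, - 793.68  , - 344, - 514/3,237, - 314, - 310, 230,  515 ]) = [ - 797,-793.68, - 692, - 612.53, - 378, - 344,  -  314,-310,-514/3, - 57,  -  34,941/18,  230,237,467, 515,699,983] 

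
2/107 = 2/107  =  0.02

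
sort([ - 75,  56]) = [ - 75, 56]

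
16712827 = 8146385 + 8566442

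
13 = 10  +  3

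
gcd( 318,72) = 6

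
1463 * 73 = 106799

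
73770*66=4868820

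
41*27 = 1107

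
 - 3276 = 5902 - 9178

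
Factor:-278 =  - 2^1*139^1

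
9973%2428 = 261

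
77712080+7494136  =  85206216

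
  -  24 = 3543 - 3567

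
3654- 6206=- 2552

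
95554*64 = 6115456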